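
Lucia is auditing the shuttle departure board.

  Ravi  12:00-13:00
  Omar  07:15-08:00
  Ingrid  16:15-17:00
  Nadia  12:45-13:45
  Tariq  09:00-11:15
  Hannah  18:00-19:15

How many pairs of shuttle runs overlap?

Check each pair: they overlap iff neither finishes before the other starts.
Sorted by start: Omar, Tariq, Ravi, Nadia, Ingrid, Hannah.
Tariq starts after Omar ends; Omar is clear from here.
Ravi starts after Tariq ends; Tariq is clear from here.
Nadia starts before Ravi ends → Ravi and Nadia overlap.
Ingrid starts after Ravi ends; Ravi is clear from here.
Ingrid starts after Nadia ends; Nadia is clear from here.
Hannah starts after Ingrid ends.
Overlapping pairs: Nadia & Ravi — 1 in total.

1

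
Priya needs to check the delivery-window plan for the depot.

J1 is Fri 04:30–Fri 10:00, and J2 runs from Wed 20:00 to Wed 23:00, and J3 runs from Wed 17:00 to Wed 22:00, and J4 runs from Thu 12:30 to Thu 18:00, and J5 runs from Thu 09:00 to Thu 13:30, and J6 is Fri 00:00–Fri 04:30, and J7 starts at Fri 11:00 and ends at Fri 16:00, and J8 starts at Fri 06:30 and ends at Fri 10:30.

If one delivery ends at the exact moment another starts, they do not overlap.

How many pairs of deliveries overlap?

3

Sorted by start: J3, J2, J5, J4, J6, J1, J8, J7.
J2 starts before J3 ends → J3 and J2 overlap.
J5 starts after J3 ends — done with J3.
J5 starts after J2 ends — done with J2.
J4 starts before J5 ends → J5 and J4 overlap.
J6 starts after J5 ends — done with J5.
J6 starts after J4 ends — done with J4.
J1 starts exactly when J6 ends (back-to-back, no overlap) — done with J6.
J8 starts before J1 ends → J1 and J8 overlap.
J7 starts after J1 ends.
J7 starts after J8 ends.
Overlapping pairs: J1 & J8, J2 & J3, J4 & J5 — 3 in total.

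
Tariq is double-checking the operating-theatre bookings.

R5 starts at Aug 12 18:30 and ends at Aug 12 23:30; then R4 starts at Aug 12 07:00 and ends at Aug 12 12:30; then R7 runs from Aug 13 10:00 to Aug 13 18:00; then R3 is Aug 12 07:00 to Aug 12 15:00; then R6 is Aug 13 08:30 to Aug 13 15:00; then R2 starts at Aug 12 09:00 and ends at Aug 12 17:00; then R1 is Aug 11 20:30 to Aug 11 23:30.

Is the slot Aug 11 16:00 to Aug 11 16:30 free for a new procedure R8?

R1: starts Aug 11 20:30 at or after R8 ends Aug 11 16:30 → clear.
R3: starts Aug 12 07:00 at or after R8 ends Aug 11 16:30 → clear.
R4: starts Aug 12 07:00 at or after R8 ends Aug 11 16:30 → clear.
R2: starts Aug 12 09:00 at or after R8 ends Aug 11 16:30 → clear.
R5: starts Aug 12 18:30 at or after R8 ends Aug 11 16:30 → clear.
R6: starts Aug 13 08:30 at or after R8 ends Aug 11 16:30 → clear.
R7: starts Aug 13 10:00 at or after R8 ends Aug 11 16:30 → clear.

Yes — the slot is free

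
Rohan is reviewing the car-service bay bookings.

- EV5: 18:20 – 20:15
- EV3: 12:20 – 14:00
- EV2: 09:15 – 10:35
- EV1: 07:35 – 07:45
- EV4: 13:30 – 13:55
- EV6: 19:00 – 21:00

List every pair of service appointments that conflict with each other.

EV3 & EV4, EV5 & EV6

Two intervals overlap when each starts before the other ends.
Sorted by start: EV1, EV2, EV3, EV4, EV5, EV6.
EV2 starts after EV1 ends; EV1 is clear from here.
EV3 starts after EV2 ends; EV2 is clear from here.
EV4 starts before EV3 ends → EV3 and EV4 overlap.
EV5 starts after EV3 ends; EV3 is clear from here.
EV5 starts after EV4 ends; EV4 is clear from here.
EV6 starts before EV5 ends → EV5 and EV6 overlap.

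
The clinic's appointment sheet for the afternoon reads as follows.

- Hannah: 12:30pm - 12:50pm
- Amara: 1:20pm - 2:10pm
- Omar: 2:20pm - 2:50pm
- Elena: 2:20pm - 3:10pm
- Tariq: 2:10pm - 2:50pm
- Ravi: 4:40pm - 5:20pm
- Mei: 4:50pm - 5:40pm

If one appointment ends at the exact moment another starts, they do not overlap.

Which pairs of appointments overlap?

Elena & Omar, Elena & Tariq, Mei & Ravi, Omar & Tariq

Two intervals overlap when each starts before the other ends.
Sorted by start: Hannah, Amara, Tariq, Omar, Elena, Ravi, Mei.
Amara starts after Hannah ends; Hannah is clear from here.
Tariq starts exactly when Amara ends (back-to-back, no overlap); Amara is clear from here.
Omar starts before Tariq ends → Tariq and Omar overlap.
Elena starts before Tariq ends → Tariq and Elena overlap.
Ravi starts after Tariq ends; Tariq is clear from here.
Elena starts before Omar ends → Omar and Elena overlap.
Ravi starts after Omar ends; Omar is clear from here.
Ravi starts after Elena ends; Elena is clear from here.
Mei starts before Ravi ends → Ravi and Mei overlap.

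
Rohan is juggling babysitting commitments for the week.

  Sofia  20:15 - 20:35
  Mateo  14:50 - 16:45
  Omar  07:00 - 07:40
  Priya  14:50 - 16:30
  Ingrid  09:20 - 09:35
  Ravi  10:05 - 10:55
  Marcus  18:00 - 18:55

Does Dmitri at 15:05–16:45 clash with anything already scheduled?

Yes — it overlaps Mateo, Priya

Omar: ends 07:40 at or before Dmitri starts 15:05 → clear.
Ingrid: ends 09:35 at or before Dmitri starts 15:05 → clear.
Ravi: ends 10:55 at or before Dmitri starts 15:05 → clear.
Mateo: starts 14:50 before Dmitri ends 16:45, and ends 16:45 after Dmitri starts 15:05 → overlap.
Priya: starts 14:50 before Dmitri ends 16:45, and ends 16:30 after Dmitri starts 15:05 → overlap.
Marcus: starts 18:00 at or after Dmitri ends 16:45 → clear.
Sofia: starts 20:15 at or after Dmitri ends 16:45 → clear.
Dmitri overlaps Mateo, Priya.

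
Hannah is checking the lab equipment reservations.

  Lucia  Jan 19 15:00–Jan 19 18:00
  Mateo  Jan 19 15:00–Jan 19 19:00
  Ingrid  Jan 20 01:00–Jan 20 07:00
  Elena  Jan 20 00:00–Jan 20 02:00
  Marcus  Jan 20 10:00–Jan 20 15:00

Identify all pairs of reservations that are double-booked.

Sorted by start: Lucia, Mateo, Elena, Ingrid, Marcus.
Mateo starts before Lucia ends → Lucia and Mateo overlap.
Elena starts after Lucia ends, so nothing later overlaps Lucia either.
Elena starts after Mateo ends, so nothing later overlaps Mateo either.
Ingrid starts before Elena ends → Elena and Ingrid overlap.
Marcus starts after Elena ends.
Marcus starts after Ingrid ends.

Elena & Ingrid, Lucia & Mateo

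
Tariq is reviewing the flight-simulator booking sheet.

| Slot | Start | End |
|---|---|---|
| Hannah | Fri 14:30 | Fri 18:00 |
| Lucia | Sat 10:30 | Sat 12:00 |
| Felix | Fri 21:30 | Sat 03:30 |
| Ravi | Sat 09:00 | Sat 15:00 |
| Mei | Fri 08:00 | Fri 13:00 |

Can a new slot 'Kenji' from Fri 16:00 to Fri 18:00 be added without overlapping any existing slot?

Mei: ends Fri 13:00 at or before Kenji starts Fri 16:00 → clear.
Hannah: starts Fri 14:30 before Kenji ends Fri 18:00, and ends Fri 18:00 after Kenji starts Fri 16:00 → overlap.
Felix: starts Fri 21:30 at or after Kenji ends Fri 18:00 → clear.
Ravi: starts Sat 09:00 at or after Kenji ends Fri 18:00 → clear.
Lucia: starts Sat 10:30 at or after Kenji ends Fri 18:00 → clear.
Kenji overlaps Hannah.

No — it overlaps Hannah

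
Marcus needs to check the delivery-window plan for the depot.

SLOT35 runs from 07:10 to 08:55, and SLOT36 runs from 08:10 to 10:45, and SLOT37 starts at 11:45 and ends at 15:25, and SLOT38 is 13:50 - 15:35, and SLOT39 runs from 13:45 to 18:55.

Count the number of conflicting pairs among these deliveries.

Sorted by start: SLOT35, SLOT36, SLOT37, SLOT39, SLOT38.
SLOT36 starts before SLOT35 ends → SLOT35 and SLOT36 overlap.
SLOT37 starts after SLOT35 ends — done with SLOT35.
SLOT37 starts after SLOT36 ends — done with SLOT36.
SLOT39 starts before SLOT37 ends → SLOT37 and SLOT39 overlap.
SLOT38 starts before SLOT37 ends → SLOT37 and SLOT38 overlap.
SLOT38 starts before SLOT39 ends → SLOT39 and SLOT38 overlap.
Overlapping pairs: SLOT35 & SLOT36, SLOT37 & SLOT38, SLOT37 & SLOT39, SLOT38 & SLOT39 — 4 in total.

4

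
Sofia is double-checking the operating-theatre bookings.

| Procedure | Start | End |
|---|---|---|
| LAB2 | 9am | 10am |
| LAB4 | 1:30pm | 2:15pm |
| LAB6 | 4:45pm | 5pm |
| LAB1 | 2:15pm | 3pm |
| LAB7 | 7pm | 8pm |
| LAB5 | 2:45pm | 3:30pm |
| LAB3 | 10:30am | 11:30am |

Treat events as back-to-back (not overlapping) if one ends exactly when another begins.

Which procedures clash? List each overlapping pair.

Sorted by start: LAB2, LAB3, LAB4, LAB1, LAB5, LAB6, LAB7.
LAB3 starts after LAB2 ends; LAB2 is clear from here.
LAB4 starts after LAB3 ends; LAB3 is clear from here.
LAB1 starts exactly when LAB4 ends (back-to-back, no overlap); LAB4 is clear from here.
LAB5 starts before LAB1 ends → LAB1 and LAB5 overlap.
LAB6 starts after LAB1 ends; LAB1 is clear from here.
LAB6 starts after LAB5 ends; LAB5 is clear from here.
LAB7 starts after LAB6 ends.

LAB1 & LAB5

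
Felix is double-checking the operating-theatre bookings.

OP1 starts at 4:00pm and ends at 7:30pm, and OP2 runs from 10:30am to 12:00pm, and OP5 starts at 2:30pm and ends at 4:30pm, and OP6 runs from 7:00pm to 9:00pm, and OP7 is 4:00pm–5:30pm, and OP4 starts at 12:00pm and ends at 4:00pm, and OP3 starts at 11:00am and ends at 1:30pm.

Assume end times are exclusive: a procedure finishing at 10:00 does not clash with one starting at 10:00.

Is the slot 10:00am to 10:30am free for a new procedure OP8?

OP2: starts 10:30am at or after OP8 ends 10:30am → clear.
OP3: starts 11:00am at or after OP8 ends 10:30am → clear.
OP4: starts 12:00pm at or after OP8 ends 10:30am → clear.
OP5: starts 2:30pm at or after OP8 ends 10:30am → clear.
OP1: starts 4:00pm at or after OP8 ends 10:30am → clear.
OP7: starts 4:00pm at or after OP8 ends 10:30am → clear.
OP6: starts 7:00pm at or after OP8 ends 10:30am → clear.

Yes — the slot is free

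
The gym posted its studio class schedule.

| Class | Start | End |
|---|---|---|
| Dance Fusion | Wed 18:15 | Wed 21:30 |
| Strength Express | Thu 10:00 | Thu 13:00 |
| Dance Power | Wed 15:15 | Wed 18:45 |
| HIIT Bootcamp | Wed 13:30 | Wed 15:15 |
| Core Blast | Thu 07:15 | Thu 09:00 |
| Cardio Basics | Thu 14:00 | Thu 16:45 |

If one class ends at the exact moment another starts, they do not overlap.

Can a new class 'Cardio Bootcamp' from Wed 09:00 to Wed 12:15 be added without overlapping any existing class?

Yes — the slot is free

HIIT Bootcamp: starts Wed 13:30 at or after Cardio Bootcamp ends Wed 12:15 → clear.
Dance Power: starts Wed 15:15 at or after Cardio Bootcamp ends Wed 12:15 → clear.
Dance Fusion: starts Wed 18:15 at or after Cardio Bootcamp ends Wed 12:15 → clear.
Core Blast: starts Thu 07:15 at or after Cardio Bootcamp ends Wed 12:15 → clear.
Strength Express: starts Thu 10:00 at or after Cardio Bootcamp ends Wed 12:15 → clear.
Cardio Basics: starts Thu 14:00 at or after Cardio Bootcamp ends Wed 12:15 → clear.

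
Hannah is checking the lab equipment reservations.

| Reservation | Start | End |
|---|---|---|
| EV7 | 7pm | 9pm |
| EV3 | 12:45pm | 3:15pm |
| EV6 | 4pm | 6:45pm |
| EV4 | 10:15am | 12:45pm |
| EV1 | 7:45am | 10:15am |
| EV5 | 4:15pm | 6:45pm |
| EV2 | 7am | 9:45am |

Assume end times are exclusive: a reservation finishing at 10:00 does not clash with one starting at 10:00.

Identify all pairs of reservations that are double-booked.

EV1 & EV2, EV5 & EV6

Sorted by start: EV2, EV1, EV4, EV3, EV6, EV5, EV7.
EV1 starts before EV2 ends → EV2 and EV1 overlap.
EV4 starts after EV2 ends, so EV2 has no further overlaps.
EV4 starts exactly when EV1 ends (back-to-back, no overlap), so EV1 has no further overlaps.
EV3 starts exactly when EV4 ends (back-to-back, no overlap), so EV4 has no further overlaps.
EV6 starts after EV3 ends, so EV3 has no further overlaps.
EV5 starts before EV6 ends → EV6 and EV5 overlap.
EV7 starts after EV6 ends.
EV7 starts after EV5 ends.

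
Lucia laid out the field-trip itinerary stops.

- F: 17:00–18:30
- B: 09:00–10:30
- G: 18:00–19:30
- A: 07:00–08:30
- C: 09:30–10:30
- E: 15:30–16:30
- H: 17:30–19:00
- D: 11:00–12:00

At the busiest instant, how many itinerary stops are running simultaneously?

3

Sort all start/end points and keep a running count:
07:00 start A → 1
08:30 end A → 0
09:00 start B → 1
09:30 start C → 2
10:30 end B → 1
10:30 end C → 0
11:00 start D → 1
12:00 end D → 0
15:30 start E → 1
16:30 end E → 0
17:00 start F → 1
17:30 start H → 2
18:00 start G → 3
18:30 end F → 2
19:00 end H → 1
19:30 end G → 0
Peak is 3, at 18:00 (F, G, H).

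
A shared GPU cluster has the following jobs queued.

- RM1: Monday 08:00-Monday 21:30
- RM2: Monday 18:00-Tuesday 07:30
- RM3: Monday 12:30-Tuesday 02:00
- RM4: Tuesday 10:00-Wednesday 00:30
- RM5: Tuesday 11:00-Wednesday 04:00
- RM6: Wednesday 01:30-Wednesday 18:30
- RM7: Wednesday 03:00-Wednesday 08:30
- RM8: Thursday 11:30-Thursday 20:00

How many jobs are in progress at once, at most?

3

Sweep the timeline, counting +1 at each start and −1 at each end (ends before starts at a tie):
Monday 08:00 start RM1 → 1
Monday 12:30 start RM3 → 2
Monday 18:00 start RM2 → 3
Monday 21:30 end RM1 → 2
Tuesday 02:00 end RM3 → 1
Tuesday 07:30 end RM2 → 0
Tuesday 10:00 start RM4 → 1
Tuesday 11:00 start RM5 → 2
Wednesday 00:30 end RM4 → 1
Wednesday 01:30 start RM6 → 2
Wednesday 03:00 start RM7 → 3
Wednesday 04:00 end RM5 → 2
Wednesday 08:30 end RM7 → 1
Wednesday 18:30 end RM6 → 0
Thursday 11:30 start RM8 → 1
Thursday 20:00 end RM8 → 0
Peak is 3, at Monday 18:00 (RM1, RM2, RM3).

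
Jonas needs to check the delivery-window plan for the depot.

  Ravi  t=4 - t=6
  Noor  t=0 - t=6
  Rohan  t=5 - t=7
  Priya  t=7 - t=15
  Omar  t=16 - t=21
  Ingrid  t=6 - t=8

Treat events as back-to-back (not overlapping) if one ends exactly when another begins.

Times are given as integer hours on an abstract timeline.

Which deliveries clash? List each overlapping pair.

Sorted by start: Noor, Ravi, Rohan, Ingrid, Priya, Omar.
Ravi starts before Noor ends → Noor and Ravi overlap.
Rohan starts before Noor ends → Noor and Rohan overlap.
Ingrid starts exactly when Noor ends (back-to-back, no overlap); Noor is clear from here.
Rohan starts before Ravi ends → Ravi and Rohan overlap.
Ingrid starts exactly when Ravi ends (back-to-back, no overlap); Ravi is clear from here.
Ingrid starts before Rohan ends → Rohan and Ingrid overlap.
Priya starts exactly when Rohan ends (back-to-back, no overlap); Rohan is clear from here.
Priya starts before Ingrid ends → Ingrid and Priya overlap.
Omar starts after Ingrid ends.
Omar starts after Priya ends.

Ingrid & Priya, Ingrid & Rohan, Noor & Ravi, Noor & Rohan, Ravi & Rohan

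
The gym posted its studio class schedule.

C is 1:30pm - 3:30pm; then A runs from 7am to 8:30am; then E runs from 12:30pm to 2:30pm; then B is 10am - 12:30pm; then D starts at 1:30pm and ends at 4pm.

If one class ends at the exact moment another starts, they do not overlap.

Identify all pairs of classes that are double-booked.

Check each pair: they overlap iff neither finishes before the other starts.
Sorted by start: A, B, E, C, D.
B starts after A ends, so nothing later overlaps A either.
E starts exactly when B ends (back-to-back, no overlap), so nothing later overlaps B either.
C starts before E ends → E and C overlap.
D starts before E ends → E and D overlap.
D starts before C ends → C and D overlap.

C & D, C & E, D & E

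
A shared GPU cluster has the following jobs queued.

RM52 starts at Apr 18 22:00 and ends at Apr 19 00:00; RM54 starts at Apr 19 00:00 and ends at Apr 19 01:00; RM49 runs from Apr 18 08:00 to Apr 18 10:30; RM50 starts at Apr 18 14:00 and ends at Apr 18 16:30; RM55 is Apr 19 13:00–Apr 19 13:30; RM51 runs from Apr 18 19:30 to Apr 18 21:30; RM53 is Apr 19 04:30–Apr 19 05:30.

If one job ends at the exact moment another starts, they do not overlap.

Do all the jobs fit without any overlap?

Yes

Sorted by start: RM49, RM50, RM51, RM52, RM54, RM53, RM55.
RM50 starts after RM49 ends — done with RM49.
RM51 starts after RM50 ends — done with RM50.
RM52 starts after RM51 ends — done with RM51.
RM54 starts exactly when RM52 ends (back-to-back, no overlap) — done with RM52.
RM53 starts after RM54 ends — done with RM54.
RM55 starts after RM53 ends.
Every pair is clear; the schedule has no overlaps.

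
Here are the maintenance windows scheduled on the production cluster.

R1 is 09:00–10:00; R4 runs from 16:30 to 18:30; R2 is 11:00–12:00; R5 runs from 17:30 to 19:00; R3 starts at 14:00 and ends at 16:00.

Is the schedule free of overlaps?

Check each pair: they overlap iff neither finishes before the other starts.
Sorted by start: R1, R2, R3, R4, R5.
R2 starts after R1 ends, so nothing later overlaps R1 either.
R3 starts after R2 ends, so nothing later overlaps R2 either.
R4 starts after R3 ends, so nothing later overlaps R3 either.
R5 starts before R4 ends → R4 and R5 overlap.
That's a conflict, so the schedule is not conflict-free.

No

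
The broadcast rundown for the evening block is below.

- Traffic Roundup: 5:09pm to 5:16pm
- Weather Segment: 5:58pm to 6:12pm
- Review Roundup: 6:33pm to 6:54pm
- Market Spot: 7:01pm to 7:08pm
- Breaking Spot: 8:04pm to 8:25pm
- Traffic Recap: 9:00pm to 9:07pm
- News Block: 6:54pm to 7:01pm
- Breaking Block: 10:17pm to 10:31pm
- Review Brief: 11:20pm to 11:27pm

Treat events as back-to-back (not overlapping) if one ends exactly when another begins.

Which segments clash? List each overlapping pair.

Check each pair: they overlap iff neither finishes before the other starts.
Sorted by start: Traffic Roundup, Weather Segment, Review Roundup, News Block, Market Spot, Breaking Spot, Traffic Recap, Breaking Block, Review Brief.
Weather Segment starts after Traffic Roundup ends — done with Traffic Roundup.
Review Roundup starts after Weather Segment ends — done with Weather Segment.
News Block starts exactly when Review Roundup ends (back-to-back, no overlap) — done with Review Roundup.
Market Spot starts exactly when News Block ends (back-to-back, no overlap) — done with News Block.
Breaking Spot starts after Market Spot ends — done with Market Spot.
Traffic Recap starts after Breaking Spot ends — done with Breaking Spot.
Breaking Block starts after Traffic Recap ends — done with Traffic Recap.
Review Brief starts after Breaking Block ends.

no overlapping pairs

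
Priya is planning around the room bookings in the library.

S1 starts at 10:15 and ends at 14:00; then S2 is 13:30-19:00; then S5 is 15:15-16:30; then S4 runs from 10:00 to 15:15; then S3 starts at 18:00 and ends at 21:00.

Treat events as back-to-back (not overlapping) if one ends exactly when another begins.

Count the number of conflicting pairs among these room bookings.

5

Sorted by start: S4, S1, S2, S5, S3.
S1 starts before S4 ends → S4 and S1 overlap.
S2 starts before S4 ends → S4 and S2 overlap.
S5 starts exactly when S4 ends (back-to-back, no overlap) — done with S4.
S2 starts before S1 ends → S1 and S2 overlap.
S5 starts after S1 ends — done with S1.
S5 starts before S2 ends → S2 and S5 overlap.
S3 starts before S2 ends → S2 and S3 overlap.
S3 starts after S5 ends.
Overlapping pairs: S1 & S2, S1 & S4, S2 & S3, S2 & S4, S2 & S5 — 5 in total.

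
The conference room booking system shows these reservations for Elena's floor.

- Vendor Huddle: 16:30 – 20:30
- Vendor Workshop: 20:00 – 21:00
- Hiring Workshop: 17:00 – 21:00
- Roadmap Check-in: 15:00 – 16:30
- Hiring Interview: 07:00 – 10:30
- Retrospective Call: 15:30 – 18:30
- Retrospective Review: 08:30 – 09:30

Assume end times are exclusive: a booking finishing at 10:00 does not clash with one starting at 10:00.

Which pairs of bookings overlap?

Two intervals overlap when each starts before the other ends.
Sorted by start: Hiring Interview, Retrospective Review, Roadmap Check-in, Retrospective Call, Vendor Huddle, Hiring Workshop, Vendor Workshop.
Retrospective Review starts before Hiring Interview ends → Hiring Interview and Retrospective Review overlap.
Roadmap Check-in starts after Hiring Interview ends — done with Hiring Interview.
Roadmap Check-in starts after Retrospective Review ends — done with Retrospective Review.
Retrospective Call starts before Roadmap Check-in ends → Roadmap Check-in and Retrospective Call overlap.
Vendor Huddle starts exactly when Roadmap Check-in ends (back-to-back, no overlap) — done with Roadmap Check-in.
Vendor Huddle starts before Retrospective Call ends → Retrospective Call and Vendor Huddle overlap.
Hiring Workshop starts before Retrospective Call ends → Retrospective Call and Hiring Workshop overlap.
Vendor Workshop starts after Retrospective Call ends.
Hiring Workshop starts before Vendor Huddle ends → Vendor Huddle and Hiring Workshop overlap.
Vendor Workshop starts before Vendor Huddle ends → Vendor Huddle and Vendor Workshop overlap.
Vendor Workshop starts before Hiring Workshop ends → Hiring Workshop and Vendor Workshop overlap.

Hiring Interview & Retrospective Review, Hiring Workshop & Retrospective Call, Hiring Workshop & Vendor Huddle, Hiring Workshop & Vendor Workshop, Retrospective Call & Roadmap Check-in, Retrospective Call & Vendor Huddle, Vendor Huddle & Vendor Workshop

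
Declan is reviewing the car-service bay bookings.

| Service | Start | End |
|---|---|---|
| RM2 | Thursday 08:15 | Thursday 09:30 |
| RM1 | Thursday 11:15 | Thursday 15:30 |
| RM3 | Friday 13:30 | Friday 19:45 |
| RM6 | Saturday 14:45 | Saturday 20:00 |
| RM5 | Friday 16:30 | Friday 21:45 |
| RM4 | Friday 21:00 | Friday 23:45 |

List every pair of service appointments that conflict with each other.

RM3 & RM5, RM4 & RM5

Sorted by start: RM2, RM1, RM3, RM5, RM4, RM6.
RM1 starts after RM2 ends; RM2 is clear from here.
RM3 starts after RM1 ends; RM1 is clear from here.
RM5 starts before RM3 ends → RM3 and RM5 overlap.
RM4 starts after RM3 ends; RM3 is clear from here.
RM4 starts before RM5 ends → RM5 and RM4 overlap.
RM6 starts after RM5 ends.
RM6 starts after RM4 ends.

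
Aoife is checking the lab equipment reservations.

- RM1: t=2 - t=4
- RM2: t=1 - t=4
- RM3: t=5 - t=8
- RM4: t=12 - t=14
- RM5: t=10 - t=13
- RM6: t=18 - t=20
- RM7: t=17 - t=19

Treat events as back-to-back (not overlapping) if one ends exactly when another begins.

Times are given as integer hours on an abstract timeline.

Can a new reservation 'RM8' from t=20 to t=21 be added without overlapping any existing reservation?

Yes — the slot is free

RM2: ends t=4 at or before RM8 starts t=20 → clear.
RM1: ends t=4 at or before RM8 starts t=20 → clear.
RM3: ends t=8 at or before RM8 starts t=20 → clear.
RM5: ends t=13 at or before RM8 starts t=20 → clear.
RM4: ends t=14 at or before RM8 starts t=20 → clear.
RM7: ends t=19 at or before RM8 starts t=20 → clear.
RM6: ends t=20 at or before RM8 starts t=20 → clear.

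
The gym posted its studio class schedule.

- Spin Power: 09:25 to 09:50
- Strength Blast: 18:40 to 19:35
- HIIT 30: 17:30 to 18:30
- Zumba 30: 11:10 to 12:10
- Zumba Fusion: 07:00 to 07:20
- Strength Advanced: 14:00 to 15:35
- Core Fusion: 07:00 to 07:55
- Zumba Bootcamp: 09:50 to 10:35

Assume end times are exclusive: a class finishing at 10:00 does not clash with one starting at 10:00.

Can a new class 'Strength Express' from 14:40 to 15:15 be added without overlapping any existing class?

No — it overlaps Strength Advanced

Zumba Fusion: ends 07:20 at or before Strength Express starts 14:40 → clear.
Core Fusion: ends 07:55 at or before Strength Express starts 14:40 → clear.
Spin Power: ends 09:50 at or before Strength Express starts 14:40 → clear.
Zumba Bootcamp: ends 10:35 at or before Strength Express starts 14:40 → clear.
Zumba 30: ends 12:10 at or before Strength Express starts 14:40 → clear.
Strength Advanced: starts 14:00 before Strength Express ends 15:15, and ends 15:35 after Strength Express starts 14:40 → overlap.
HIIT 30: starts 17:30 at or after Strength Express ends 15:15 → clear.
Strength Blast: starts 18:40 at or after Strength Express ends 15:15 → clear.
Strength Express overlaps Strength Advanced.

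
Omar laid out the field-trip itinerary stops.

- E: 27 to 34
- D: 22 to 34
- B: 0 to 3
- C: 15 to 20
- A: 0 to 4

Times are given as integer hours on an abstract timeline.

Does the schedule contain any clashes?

Check each pair: they overlap iff neither finishes before the other starts.
Sorted by start: A, B, C, D, E.
B starts before A ends → A and B overlap.
That's a conflict, so the schedule is not conflict-free.

Yes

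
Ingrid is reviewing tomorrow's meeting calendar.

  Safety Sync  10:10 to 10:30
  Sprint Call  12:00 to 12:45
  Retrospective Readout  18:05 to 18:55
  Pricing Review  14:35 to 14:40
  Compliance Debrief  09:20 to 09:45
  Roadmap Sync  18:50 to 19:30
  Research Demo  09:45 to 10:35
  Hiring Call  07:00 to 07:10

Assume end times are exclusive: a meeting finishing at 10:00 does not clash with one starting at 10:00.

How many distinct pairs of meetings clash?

2

Check each pair: they overlap iff neither finishes before the other starts.
Sorted by start: Hiring Call, Compliance Debrief, Research Demo, Safety Sync, Sprint Call, Pricing Review, Retrospective Readout, Roadmap Sync.
Compliance Debrief starts after Hiring Call ends, so Hiring Call has no further overlaps.
Research Demo starts exactly when Compliance Debrief ends (back-to-back, no overlap), so Compliance Debrief has no further overlaps.
Safety Sync starts before Research Demo ends → Research Demo and Safety Sync overlap.
Sprint Call starts after Research Demo ends, so Research Demo has no further overlaps.
Sprint Call starts after Safety Sync ends, so Safety Sync has no further overlaps.
Pricing Review starts after Sprint Call ends, so Sprint Call has no further overlaps.
Retrospective Readout starts after Pricing Review ends, so Pricing Review has no further overlaps.
Roadmap Sync starts before Retrospective Readout ends → Retrospective Readout and Roadmap Sync overlap.
Overlapping pairs: Research Demo & Safety Sync, Retrospective Readout & Roadmap Sync — 2 in total.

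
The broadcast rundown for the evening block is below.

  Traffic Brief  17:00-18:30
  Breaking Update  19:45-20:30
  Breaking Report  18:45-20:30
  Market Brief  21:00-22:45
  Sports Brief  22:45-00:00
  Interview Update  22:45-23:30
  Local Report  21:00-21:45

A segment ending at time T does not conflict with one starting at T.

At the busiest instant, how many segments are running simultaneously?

Sweep the timeline, counting +1 at each start and −1 at each end (ends before starts at a tie):
17:00 start Traffic Brief → 1
18:30 end Traffic Brief → 0
18:45 start Breaking Report → 1
19:45 start Breaking Update → 2
20:30 end Breaking Report → 1
20:30 end Breaking Update → 0
21:00 start Local Report → 1
21:00 start Market Brief → 2
21:45 end Local Report → 1
22:45 end Market Brief → 0
22:45 start Interview Update → 1
22:45 start Sports Brief → 2
23:30 end Interview Update → 1
00:00 end Sports Brief → 0
Peak is 2, at 19:45 (Breaking Report, Breaking Update).

2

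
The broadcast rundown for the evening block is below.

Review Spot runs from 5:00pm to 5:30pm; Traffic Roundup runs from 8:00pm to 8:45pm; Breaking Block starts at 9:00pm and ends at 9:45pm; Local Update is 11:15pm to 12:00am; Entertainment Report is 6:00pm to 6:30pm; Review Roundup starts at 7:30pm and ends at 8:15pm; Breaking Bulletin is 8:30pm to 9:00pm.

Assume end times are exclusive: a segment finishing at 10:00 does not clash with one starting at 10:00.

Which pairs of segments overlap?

Breaking Bulletin & Traffic Roundup, Review Roundup & Traffic Roundup

Sorted by start: Review Spot, Entertainment Report, Review Roundup, Traffic Roundup, Breaking Bulletin, Breaking Block, Local Update.
Entertainment Report starts after Review Spot ends, so nothing later overlaps Review Spot either.
Review Roundup starts after Entertainment Report ends, so nothing later overlaps Entertainment Report either.
Traffic Roundup starts before Review Roundup ends → Review Roundup and Traffic Roundup overlap.
Breaking Bulletin starts after Review Roundup ends, so nothing later overlaps Review Roundup either.
Breaking Bulletin starts before Traffic Roundup ends → Traffic Roundup and Breaking Bulletin overlap.
Breaking Block starts after Traffic Roundup ends, so nothing later overlaps Traffic Roundup either.
Breaking Block starts exactly when Breaking Bulletin ends (back-to-back, no overlap), so nothing later overlaps Breaking Bulletin either.
Local Update starts after Breaking Block ends.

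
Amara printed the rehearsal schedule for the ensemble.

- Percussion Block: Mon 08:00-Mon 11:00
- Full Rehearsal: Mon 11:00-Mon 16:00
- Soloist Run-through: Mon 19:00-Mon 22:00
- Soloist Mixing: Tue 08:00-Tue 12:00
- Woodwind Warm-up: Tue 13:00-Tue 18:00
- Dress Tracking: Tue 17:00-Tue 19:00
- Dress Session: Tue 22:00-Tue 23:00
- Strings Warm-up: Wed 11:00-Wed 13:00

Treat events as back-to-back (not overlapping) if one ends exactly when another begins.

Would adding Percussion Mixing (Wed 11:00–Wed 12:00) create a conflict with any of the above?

Yes — it overlaps Strings Warm-up

Percussion Block: ends Mon 11:00 at or before Percussion Mixing starts Wed 11:00 → clear.
Full Rehearsal: ends Mon 16:00 at or before Percussion Mixing starts Wed 11:00 → clear.
Soloist Run-through: ends Mon 22:00 at or before Percussion Mixing starts Wed 11:00 → clear.
Soloist Mixing: ends Tue 12:00 at or before Percussion Mixing starts Wed 11:00 → clear.
Woodwind Warm-up: ends Tue 18:00 at or before Percussion Mixing starts Wed 11:00 → clear.
Dress Tracking: ends Tue 19:00 at or before Percussion Mixing starts Wed 11:00 → clear.
Dress Session: ends Tue 23:00 at or before Percussion Mixing starts Wed 11:00 → clear.
Strings Warm-up: starts Wed 11:00 before Percussion Mixing ends Wed 12:00, and ends Wed 13:00 after Percussion Mixing starts Wed 11:00 → overlap.
Percussion Mixing overlaps Strings Warm-up.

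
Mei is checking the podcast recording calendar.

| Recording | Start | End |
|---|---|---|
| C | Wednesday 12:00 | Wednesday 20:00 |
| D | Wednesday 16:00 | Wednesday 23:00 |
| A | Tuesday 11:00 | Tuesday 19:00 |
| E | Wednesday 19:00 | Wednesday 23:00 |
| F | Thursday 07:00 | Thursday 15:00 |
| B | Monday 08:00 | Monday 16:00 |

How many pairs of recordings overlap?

Sorted by start: B, A, C, D, E, F.
A starts after B ends, so B has no further overlaps.
C starts after A ends, so A has no further overlaps.
D starts before C ends → C and D overlap.
E starts before C ends → C and E overlap.
F starts after C ends.
E starts before D ends → D and E overlap.
F starts after D ends.
F starts after E ends.
Overlapping pairs: C & D, C & E, D & E — 3 in total.

3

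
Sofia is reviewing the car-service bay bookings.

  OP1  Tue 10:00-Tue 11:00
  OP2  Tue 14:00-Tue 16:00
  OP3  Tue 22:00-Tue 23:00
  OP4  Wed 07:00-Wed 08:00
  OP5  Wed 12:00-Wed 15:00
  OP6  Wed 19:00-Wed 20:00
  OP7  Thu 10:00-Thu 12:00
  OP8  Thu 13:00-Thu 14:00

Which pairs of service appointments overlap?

no overlapping pairs

Sorted by start: OP1, OP2, OP3, OP4, OP5, OP6, OP7, OP8.
OP2 starts after OP1 ends, so nothing later overlaps OP1 either.
OP3 starts after OP2 ends, so nothing later overlaps OP2 either.
OP4 starts after OP3 ends, so nothing later overlaps OP3 either.
OP5 starts after OP4 ends, so nothing later overlaps OP4 either.
OP6 starts after OP5 ends, so nothing later overlaps OP5 either.
OP7 starts after OP6 ends, so nothing later overlaps OP6 either.
OP8 starts after OP7 ends.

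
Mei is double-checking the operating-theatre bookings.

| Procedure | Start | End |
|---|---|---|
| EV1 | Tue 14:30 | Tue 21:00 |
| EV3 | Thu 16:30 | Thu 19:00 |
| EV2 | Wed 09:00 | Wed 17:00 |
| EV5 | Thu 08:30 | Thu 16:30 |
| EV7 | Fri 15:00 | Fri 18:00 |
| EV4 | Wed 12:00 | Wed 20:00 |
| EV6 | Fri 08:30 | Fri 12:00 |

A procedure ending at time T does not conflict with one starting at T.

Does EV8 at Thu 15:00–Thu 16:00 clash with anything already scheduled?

Yes — it overlaps EV5

EV1: ends Tue 21:00 at or before EV8 starts Thu 15:00 → clear.
EV2: ends Wed 17:00 at or before EV8 starts Thu 15:00 → clear.
EV4: ends Wed 20:00 at or before EV8 starts Thu 15:00 → clear.
EV5: starts Thu 08:30 before EV8 ends Thu 16:00, and ends Thu 16:30 after EV8 starts Thu 15:00 → overlap.
EV3: starts Thu 16:30 at or after EV8 ends Thu 16:00 → clear.
EV6: starts Fri 08:30 at or after EV8 ends Thu 16:00 → clear.
EV7: starts Fri 15:00 at or after EV8 ends Thu 16:00 → clear.
EV8 overlaps EV5.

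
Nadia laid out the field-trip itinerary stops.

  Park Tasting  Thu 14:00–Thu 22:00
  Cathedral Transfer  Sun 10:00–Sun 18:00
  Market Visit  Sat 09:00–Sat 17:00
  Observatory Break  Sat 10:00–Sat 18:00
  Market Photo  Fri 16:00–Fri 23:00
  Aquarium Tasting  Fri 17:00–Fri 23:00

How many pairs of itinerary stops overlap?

2

Sorted by start: Park Tasting, Market Photo, Aquarium Tasting, Market Visit, Observatory Break, Cathedral Transfer.
Market Photo starts after Park Tasting ends, so Park Tasting has no further overlaps.
Aquarium Tasting starts before Market Photo ends → Market Photo and Aquarium Tasting overlap.
Market Visit starts after Market Photo ends, so Market Photo has no further overlaps.
Market Visit starts after Aquarium Tasting ends, so Aquarium Tasting has no further overlaps.
Observatory Break starts before Market Visit ends → Market Visit and Observatory Break overlap.
Cathedral Transfer starts after Market Visit ends.
Cathedral Transfer starts after Observatory Break ends.
Overlapping pairs: Aquarium Tasting & Market Photo, Market Visit & Observatory Break — 2 in total.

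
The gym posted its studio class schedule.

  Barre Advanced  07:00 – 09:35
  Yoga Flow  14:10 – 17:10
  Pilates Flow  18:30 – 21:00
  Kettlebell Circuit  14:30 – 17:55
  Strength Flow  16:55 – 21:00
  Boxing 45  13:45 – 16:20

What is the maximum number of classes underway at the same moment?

Sort all start/end points and keep a running count:
07:00 start Barre Advanced → 1
09:35 end Barre Advanced → 0
13:45 start Boxing 45 → 1
14:10 start Yoga Flow → 2
14:30 start Kettlebell Circuit → 3
16:20 end Boxing 45 → 2
16:55 start Strength Flow → 3
17:10 end Yoga Flow → 2
17:55 end Kettlebell Circuit → 1
18:30 start Pilates Flow → 2
21:00 end Pilates Flow → 1
21:00 end Strength Flow → 0
Peak is 3, at 14:30 (Boxing 45, Kettlebell Circuit, Yoga Flow).

3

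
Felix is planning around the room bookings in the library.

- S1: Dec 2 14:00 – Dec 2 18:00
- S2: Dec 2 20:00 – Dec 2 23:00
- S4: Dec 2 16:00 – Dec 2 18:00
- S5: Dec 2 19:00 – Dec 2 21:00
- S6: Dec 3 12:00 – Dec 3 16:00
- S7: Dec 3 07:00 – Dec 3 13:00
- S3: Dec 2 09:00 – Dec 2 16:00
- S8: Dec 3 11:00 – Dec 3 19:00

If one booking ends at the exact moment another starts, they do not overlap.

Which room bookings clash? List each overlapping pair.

Sorted by start: S3, S1, S4, S5, S2, S7, S8, S6.
S1 starts before S3 ends → S3 and S1 overlap.
S4 starts exactly when S3 ends (back-to-back, no overlap) — done with S3.
S4 starts before S1 ends → S1 and S4 overlap.
S5 starts after S1 ends — done with S1.
S5 starts after S4 ends — done with S4.
S2 starts before S5 ends → S5 and S2 overlap.
S7 starts after S5 ends — done with S5.
S7 starts after S2 ends — done with S2.
S8 starts before S7 ends → S7 and S8 overlap.
S6 starts before S7 ends → S7 and S6 overlap.
S6 starts before S8 ends → S8 and S6 overlap.

S1 & S3, S1 & S4, S2 & S5, S6 & S7, S6 & S8, S7 & S8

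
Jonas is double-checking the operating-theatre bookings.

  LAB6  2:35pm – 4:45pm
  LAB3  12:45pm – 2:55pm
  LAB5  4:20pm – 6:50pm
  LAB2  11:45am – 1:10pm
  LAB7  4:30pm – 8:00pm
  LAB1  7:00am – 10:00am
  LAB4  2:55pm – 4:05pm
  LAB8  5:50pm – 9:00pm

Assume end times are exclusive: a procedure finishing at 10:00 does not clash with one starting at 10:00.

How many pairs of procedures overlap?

Sorted by start: LAB1, LAB2, LAB3, LAB6, LAB4, LAB5, LAB7, LAB8.
LAB2 starts after LAB1 ends; LAB1 is clear from here.
LAB3 starts before LAB2 ends → LAB2 and LAB3 overlap.
LAB6 starts after LAB2 ends; LAB2 is clear from here.
LAB6 starts before LAB3 ends → LAB3 and LAB6 overlap.
LAB4 starts exactly when LAB3 ends (back-to-back, no overlap); LAB3 is clear from here.
LAB4 starts before LAB6 ends → LAB6 and LAB4 overlap.
LAB5 starts before LAB6 ends → LAB6 and LAB5 overlap.
LAB7 starts before LAB6 ends → LAB6 and LAB7 overlap.
LAB8 starts after LAB6 ends.
LAB5 starts after LAB4 ends; LAB4 is clear from here.
LAB7 starts before LAB5 ends → LAB5 and LAB7 overlap.
LAB8 starts before LAB5 ends → LAB5 and LAB8 overlap.
LAB8 starts before LAB7 ends → LAB7 and LAB8 overlap.
Overlapping pairs: LAB2 & LAB3, LAB3 & LAB6, LAB4 & LAB6, LAB5 & LAB6, LAB5 & LAB7, LAB5 & LAB8, LAB6 & LAB7, LAB7 & LAB8 — 8 in total.

8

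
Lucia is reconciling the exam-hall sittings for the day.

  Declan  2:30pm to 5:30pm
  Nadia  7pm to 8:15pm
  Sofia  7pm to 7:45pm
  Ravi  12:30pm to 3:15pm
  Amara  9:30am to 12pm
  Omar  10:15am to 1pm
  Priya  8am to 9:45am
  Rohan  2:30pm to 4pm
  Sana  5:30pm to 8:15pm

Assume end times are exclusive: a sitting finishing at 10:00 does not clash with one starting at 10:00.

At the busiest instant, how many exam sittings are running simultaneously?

Sweep the timeline, counting +1 at each start and −1 at each end (ends before starts at a tie):
8am start Priya → 1
9:30am start Amara → 2
9:45am end Priya → 1
10:15am start Omar → 2
12pm end Amara → 1
12:30pm start Ravi → 2
1pm end Omar → 1
2:30pm start Declan → 2
2:30pm start Rohan → 3
3:15pm end Ravi → 2
4pm end Rohan → 1
5:30pm end Declan → 0
5:30pm start Sana → 1
7pm start Nadia → 2
7pm start Sofia → 3
7:45pm end Sofia → 2
8:15pm end Nadia → 1
8:15pm end Sana → 0
Peak is 3, at 2:30pm (Declan, Ravi, Rohan).

3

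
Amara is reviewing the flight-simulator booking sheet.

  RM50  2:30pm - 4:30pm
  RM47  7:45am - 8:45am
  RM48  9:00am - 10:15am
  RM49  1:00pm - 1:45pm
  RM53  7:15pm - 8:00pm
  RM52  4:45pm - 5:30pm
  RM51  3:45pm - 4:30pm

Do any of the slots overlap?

Yes

Sorted by start: RM47, RM48, RM49, RM50, RM51, RM52, RM53.
RM48 starts after RM47 ends; RM47 is clear from here.
RM49 starts after RM48 ends; RM48 is clear from here.
RM50 starts after RM49 ends; RM49 is clear from here.
RM51 starts before RM50 ends → RM50 and RM51 overlap.
That's a conflict, so the schedule is not conflict-free.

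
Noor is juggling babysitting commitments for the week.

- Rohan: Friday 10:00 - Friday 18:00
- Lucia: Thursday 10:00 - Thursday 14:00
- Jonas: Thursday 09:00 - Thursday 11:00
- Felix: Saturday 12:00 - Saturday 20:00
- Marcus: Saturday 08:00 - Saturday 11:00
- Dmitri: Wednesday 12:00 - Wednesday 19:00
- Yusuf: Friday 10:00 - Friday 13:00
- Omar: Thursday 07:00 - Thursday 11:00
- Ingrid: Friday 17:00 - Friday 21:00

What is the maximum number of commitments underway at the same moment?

Walk through starts and ends in time order (an end at T is processed before a start at T):
Wednesday 12:00 start Dmitri → 1
Wednesday 19:00 end Dmitri → 0
Thursday 07:00 start Omar → 1
Thursday 09:00 start Jonas → 2
Thursday 10:00 start Lucia → 3
Thursday 11:00 end Jonas → 2
Thursday 11:00 end Omar → 1
Thursday 14:00 end Lucia → 0
Friday 10:00 start Rohan → 1
Friday 10:00 start Yusuf → 2
Friday 13:00 end Yusuf → 1
Friday 17:00 start Ingrid → 2
Friday 18:00 end Rohan → 1
Friday 21:00 end Ingrid → 0
Saturday 08:00 start Marcus → 1
Saturday 11:00 end Marcus → 0
Saturday 12:00 start Felix → 1
Saturday 20:00 end Felix → 0
Peak is 3, at Thursday 10:00 (Jonas, Lucia, Omar).

3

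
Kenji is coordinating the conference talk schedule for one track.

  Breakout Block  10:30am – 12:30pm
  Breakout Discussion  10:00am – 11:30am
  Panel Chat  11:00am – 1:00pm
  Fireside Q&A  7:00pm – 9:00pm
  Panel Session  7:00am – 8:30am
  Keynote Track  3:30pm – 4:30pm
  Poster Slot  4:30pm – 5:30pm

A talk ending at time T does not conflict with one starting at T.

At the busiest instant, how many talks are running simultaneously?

3

Sort all start/end points and keep a running count:
7:00am start Panel Session → 1
8:30am end Panel Session → 0
10:00am start Breakout Discussion → 1
10:30am start Breakout Block → 2
11:00am start Panel Chat → 3
11:30am end Breakout Discussion → 2
12:30pm end Breakout Block → 1
1:00pm end Panel Chat → 0
3:30pm start Keynote Track → 1
4:30pm end Keynote Track → 0
4:30pm start Poster Slot → 1
5:30pm end Poster Slot → 0
7:00pm start Fireside Q&A → 1
9:00pm end Fireside Q&A → 0
Peak is 3, at 11:00am (Breakout Block, Breakout Discussion, Panel Chat).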